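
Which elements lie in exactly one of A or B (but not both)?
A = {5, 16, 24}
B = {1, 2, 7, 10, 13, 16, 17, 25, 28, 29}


A △ B = (A \ B) ∪ (B \ A) = elements in exactly one of A or B
A \ B = {5, 24}
B \ A = {1, 2, 7, 10, 13, 17, 25, 28, 29}
A △ B = {1, 2, 5, 7, 10, 13, 17, 24, 25, 28, 29}

A △ B = {1, 2, 5, 7, 10, 13, 17, 24, 25, 28, 29}


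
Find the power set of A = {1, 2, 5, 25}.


|A| = 4, so |P(A)| = 2^4 = 16
Enumerate subsets by cardinality (0 to 4):
∅, {1}, {2}, {5}, {25}, {1, 2}, {1, 5}, {1, 25}, {2, 5}, {2, 25}, {5, 25}, {1, 2, 5}, {1, 2, 25}, {1, 5, 25}, {2, 5, 25}, {1, 2, 5, 25}

P(A) has 16 subsets: ∅, {1}, {2}, {5}, {25}, {1, 2}, {1, 5}, {1, 25}, {2, 5}, {2, 25}, {5, 25}, {1, 2, 5}, {1, 2, 25}, {1, 5, 25}, {2, 5, 25}, {1, 2, 5, 25}


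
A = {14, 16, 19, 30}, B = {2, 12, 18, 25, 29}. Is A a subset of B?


A ⊆ B means every element of A is in B.
Elements in A not in B: {14, 16, 19, 30}
So A ⊄ B.

No, A ⊄ B


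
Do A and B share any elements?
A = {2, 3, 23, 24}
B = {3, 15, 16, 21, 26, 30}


Disjoint means A ∩ B = ∅.
A ∩ B = {3}
A ∩ B ≠ ∅, so A and B are NOT disjoint.

Yes — A and B share the element(s) of A ∩ B = {3}, so they are not disjoint


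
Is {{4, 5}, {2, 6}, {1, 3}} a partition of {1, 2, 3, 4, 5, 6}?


A partition requires: (1) non-empty parts, (2) pairwise disjoint, (3) union = U
Parts: {4, 5}, {2, 6}, {1, 3}
Union of parts: {1, 2, 3, 4, 5, 6}
U = {1, 2, 3, 4, 5, 6}
All non-empty? True
Pairwise disjoint? True
Covers U? True

Yes, valid partition


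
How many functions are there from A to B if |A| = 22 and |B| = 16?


Each of |A| = 22 inputs maps to any of |B| = 16 outputs.
# functions = |B|^|A| = 16^22
= 309485009821345068724781056

Number of functions = 309485009821345068724781056


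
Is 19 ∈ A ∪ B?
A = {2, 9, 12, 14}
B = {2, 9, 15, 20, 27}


A = {2, 9, 12, 14}, B = {2, 9, 15, 20, 27}
A ∪ B = all elements in A or B
A ∪ B = {2, 9, 12, 14, 15, 20, 27}
Checking if 19 ∈ A ∪ B
19 is not in A ∪ B → False

19 ∉ A ∪ B


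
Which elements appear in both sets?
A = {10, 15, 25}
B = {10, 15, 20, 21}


A ∩ B = elements in both A and B
A = {10, 15, 25}
B = {10, 15, 20, 21}
A ∩ B = {10, 15}

A ∩ B = {10, 15}


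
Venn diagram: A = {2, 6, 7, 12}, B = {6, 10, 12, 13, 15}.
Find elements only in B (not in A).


A = {2, 6, 7, 12}
B = {6, 10, 12, 13, 15}
Region: only in B (not in A)
Elements: {10, 13, 15}

Elements only in B (not in A): {10, 13, 15}


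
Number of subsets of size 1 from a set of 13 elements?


C(n,k) = n! / (k!(n-k)!)
C(13,1) = 13! / (1!12!)
= 13

C(13,1) = 13


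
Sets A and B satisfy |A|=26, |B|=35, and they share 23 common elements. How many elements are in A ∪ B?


|A ∪ B| = |A| + |B| - |A ∩ B|
= 26 + 35 - 23
= 38

|A ∪ B| = 38


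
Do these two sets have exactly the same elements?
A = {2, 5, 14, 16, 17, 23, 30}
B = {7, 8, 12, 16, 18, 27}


Two sets are equal iff they have exactly the same elements.
A = {2, 5, 14, 16, 17, 23, 30}
B = {7, 8, 12, 16, 18, 27}
Differences: {2, 5, 7, 8, 12, 14, 17, 18, 23, 27, 30}
A ≠ B

No, A ≠ B


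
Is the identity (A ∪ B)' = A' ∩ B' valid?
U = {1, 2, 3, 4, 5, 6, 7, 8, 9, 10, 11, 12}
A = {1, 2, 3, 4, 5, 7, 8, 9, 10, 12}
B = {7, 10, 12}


LHS: A ∪ B = {1, 2, 3, 4, 5, 7, 8, 9, 10, 12}
(A ∪ B)' = U \ (A ∪ B) = {6, 11}
A' = {6, 11}, B' = {1, 2, 3, 4, 5, 6, 8, 9, 11}
Claimed RHS: A' ∩ B' = {6, 11}
Identity is VALID: LHS = RHS = {6, 11} ✓

Identity is valid. (A ∪ B)' = A' ∩ B' = {6, 11}


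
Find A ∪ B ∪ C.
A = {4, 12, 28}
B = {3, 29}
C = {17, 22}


A ∪ B = {3, 4, 12, 28, 29}
(A ∪ B) ∪ C = {3, 4, 12, 17, 22, 28, 29}

A ∪ B ∪ C = {3, 4, 12, 17, 22, 28, 29}


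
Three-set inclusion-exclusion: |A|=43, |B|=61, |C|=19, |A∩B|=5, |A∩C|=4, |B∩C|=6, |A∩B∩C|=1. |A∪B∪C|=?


|A∪B∪C| = |A|+|B|+|C| - |A∩B|-|A∩C|-|B∩C| + |A∩B∩C|
= 43+61+19 - 5-4-6 + 1
= 123 - 15 + 1
= 109

|A ∪ B ∪ C| = 109


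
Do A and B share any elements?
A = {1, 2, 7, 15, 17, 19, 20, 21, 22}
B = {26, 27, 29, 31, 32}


Disjoint means A ∩ B = ∅.
A ∩ B = ∅
A ∩ B = ∅, so A and B are disjoint.

No — A and B share no elements (A ∩ B = ∅), so they are disjoint


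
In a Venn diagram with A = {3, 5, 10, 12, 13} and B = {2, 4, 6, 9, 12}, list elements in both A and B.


A = {3, 5, 10, 12, 13}
B = {2, 4, 6, 9, 12}
Region: in both A and B
Elements: {12}

Elements in both A and B: {12}


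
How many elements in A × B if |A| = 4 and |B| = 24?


|A × B| = |A| × |B|
= 4 × 24
= 96

|A × B| = 96


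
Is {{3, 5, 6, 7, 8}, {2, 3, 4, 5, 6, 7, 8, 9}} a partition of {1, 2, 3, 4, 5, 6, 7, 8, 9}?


A partition requires: (1) non-empty parts, (2) pairwise disjoint, (3) union = U
Parts: {3, 5, 6, 7, 8}, {2, 3, 4, 5, 6, 7, 8, 9}
Union of parts: {2, 3, 4, 5, 6, 7, 8, 9}
U = {1, 2, 3, 4, 5, 6, 7, 8, 9}
All non-empty? True
Pairwise disjoint? False
Covers U? False

No, not a valid partition


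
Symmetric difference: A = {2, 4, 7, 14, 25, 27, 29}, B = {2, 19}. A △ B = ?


A △ B = (A \ B) ∪ (B \ A) = elements in exactly one of A or B
A \ B = {4, 7, 14, 25, 27, 29}
B \ A = {19}
A △ B = {4, 7, 14, 19, 25, 27, 29}

A △ B = {4, 7, 14, 19, 25, 27, 29}


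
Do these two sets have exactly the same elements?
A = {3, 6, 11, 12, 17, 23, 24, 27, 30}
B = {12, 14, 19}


Two sets are equal iff they have exactly the same elements.
A = {3, 6, 11, 12, 17, 23, 24, 27, 30}
B = {12, 14, 19}
Differences: {3, 6, 11, 14, 17, 19, 23, 24, 27, 30}
A ≠ B

No, A ≠ B


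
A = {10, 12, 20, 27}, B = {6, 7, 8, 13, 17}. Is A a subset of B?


A ⊆ B means every element of A is in B.
Elements in A not in B: {10, 12, 20, 27}
So A ⊄ B.

No, A ⊄ B


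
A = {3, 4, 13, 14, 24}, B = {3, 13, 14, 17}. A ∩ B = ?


A ∩ B = elements in both A and B
A = {3, 4, 13, 14, 24}
B = {3, 13, 14, 17}
A ∩ B = {3, 13, 14}

A ∩ B = {3, 13, 14}


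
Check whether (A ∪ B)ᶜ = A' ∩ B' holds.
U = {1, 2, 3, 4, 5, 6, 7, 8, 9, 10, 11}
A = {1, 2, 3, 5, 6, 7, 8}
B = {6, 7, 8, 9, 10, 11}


LHS: A ∪ B = {1, 2, 3, 5, 6, 7, 8, 9, 10, 11}
(A ∪ B)' = U \ (A ∪ B) = {4}
A' = {4, 9, 10, 11}, B' = {1, 2, 3, 4, 5}
Claimed RHS: A' ∩ B' = {4}
Identity is VALID: LHS = RHS = {4} ✓

Identity is valid. (A ∪ B)' = A' ∩ B' = {4}


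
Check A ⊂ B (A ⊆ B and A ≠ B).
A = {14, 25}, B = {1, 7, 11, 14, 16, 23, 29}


A ⊂ B requires: A ⊆ B AND A ≠ B.
A ⊆ B? No
A ⊄ B, so A is not a proper subset.

No, A is not a proper subset of B


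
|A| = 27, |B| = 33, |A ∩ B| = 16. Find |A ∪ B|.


|A ∪ B| = |A| + |B| - |A ∩ B|
= 27 + 33 - 16
= 44

|A ∪ B| = 44


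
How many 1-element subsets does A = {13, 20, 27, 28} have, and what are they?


|A| = 4, so A has C(4,1) = 4 subsets of size 1.
Enumerate by choosing 1 elements from A at a time:
{13}, {20}, {27}, {28}

1-element subsets (4 total): {13}, {20}, {27}, {28}


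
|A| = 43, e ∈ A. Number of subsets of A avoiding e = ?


Subsets of A avoiding e are subsets of A \ {e}, which has 42 elements.
Count = 2^(n-1) = 2^42
= 4398046511104

Number of subsets avoiding e = 4398046511104


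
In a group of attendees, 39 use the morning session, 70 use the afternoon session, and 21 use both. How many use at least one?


|A ∪ B| = |A| + |B| - |A ∩ B|
= 39 + 70 - 21
= 88

|A ∪ B| = 88


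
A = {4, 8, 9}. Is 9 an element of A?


A = {4, 8, 9}
Checking if 9 is in A
9 is in A → True

9 ∈ A


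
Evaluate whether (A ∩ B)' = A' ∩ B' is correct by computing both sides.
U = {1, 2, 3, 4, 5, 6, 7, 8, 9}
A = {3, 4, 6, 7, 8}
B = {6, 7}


LHS: A ∩ B = {6, 7}
(A ∩ B)' = U \ (A ∩ B) = {1, 2, 3, 4, 5, 8, 9}
A' = {1, 2, 5, 9}, B' = {1, 2, 3, 4, 5, 8, 9}
Claimed RHS: A' ∩ B' = {1, 2, 5, 9}
Identity is INVALID: LHS = {1, 2, 3, 4, 5, 8, 9} but the RHS claimed here equals {1, 2, 5, 9}. The correct form is (A ∩ B)' = A' ∪ B'.

Identity is invalid: (A ∩ B)' = {1, 2, 3, 4, 5, 8, 9} but A' ∩ B' = {1, 2, 5, 9}. The correct De Morgan law is (A ∩ B)' = A' ∪ B'.


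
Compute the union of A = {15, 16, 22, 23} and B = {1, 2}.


A ∪ B = all elements in A or B (or both)
A = {15, 16, 22, 23}
B = {1, 2}
A ∪ B = {1, 2, 15, 16, 22, 23}

A ∪ B = {1, 2, 15, 16, 22, 23}


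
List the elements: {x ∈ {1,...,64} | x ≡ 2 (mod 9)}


Checking each candidate:
Condition: x in {1,...,64} with x ≡ 2 (mod 9)
Result = {2, 11, 20, 29, 38, 47, 56}

{2, 11, 20, 29, 38, 47, 56}


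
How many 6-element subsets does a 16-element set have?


C(n,k) = n! / (k!(n-k)!)
C(16,6) = 16! / (6!10!)
= 8008

C(16,6) = 8008


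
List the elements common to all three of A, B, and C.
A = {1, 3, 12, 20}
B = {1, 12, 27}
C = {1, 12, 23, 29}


A ∩ B = {1, 12}
(A ∩ B) ∩ C = {1, 12}

A ∩ B ∩ C = {1, 12}


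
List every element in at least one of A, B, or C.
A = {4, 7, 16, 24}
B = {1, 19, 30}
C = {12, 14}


A ∪ B = {1, 4, 7, 16, 19, 24, 30}
(A ∪ B) ∪ C = {1, 4, 7, 12, 14, 16, 19, 24, 30}

A ∪ B ∪ C = {1, 4, 7, 12, 14, 16, 19, 24, 30}


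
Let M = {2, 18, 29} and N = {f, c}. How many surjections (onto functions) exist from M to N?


n = |M| = 3, k = |N| = 2. Surjections via inclusion-exclusion:
S(n,k) = Σ(-1)^i × C(k,i) × (k-i)^n, i=0 to k
i=0: (-1)^0×C(2,0)×2^3 = 8
i=1: (-1)^1×C(2,1)×1^3 = -2
i=2: (-1)^2×C(2,2)×0^3 = 0
Total = 6

Number of surjections = 6


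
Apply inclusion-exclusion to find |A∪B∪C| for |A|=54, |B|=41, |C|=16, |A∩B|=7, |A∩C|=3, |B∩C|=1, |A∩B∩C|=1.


|A∪B∪C| = |A|+|B|+|C| - |A∩B|-|A∩C|-|B∩C| + |A∩B∩C|
= 54+41+16 - 7-3-1 + 1
= 111 - 11 + 1
= 101

|A ∪ B ∪ C| = 101


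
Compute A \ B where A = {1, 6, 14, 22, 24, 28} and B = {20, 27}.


A \ B = elements in A but not in B
A = {1, 6, 14, 22, 24, 28}
B = {20, 27}
Remove from A any elements in B
A \ B = {1, 6, 14, 22, 24, 28}

A \ B = {1, 6, 14, 22, 24, 28}


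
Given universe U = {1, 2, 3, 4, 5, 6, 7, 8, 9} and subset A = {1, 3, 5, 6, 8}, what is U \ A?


Aᶜ = U \ A = elements in U but not in A
U = {1, 2, 3, 4, 5, 6, 7, 8, 9}
A = {1, 3, 5, 6, 8}
Aᶜ = {2, 4, 7, 9}

Aᶜ = {2, 4, 7, 9}


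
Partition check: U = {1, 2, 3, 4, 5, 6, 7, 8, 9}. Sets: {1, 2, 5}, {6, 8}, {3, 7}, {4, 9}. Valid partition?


A partition requires: (1) non-empty parts, (2) pairwise disjoint, (3) union = U
Parts: {1, 2, 5}, {6, 8}, {3, 7}, {4, 9}
Union of parts: {1, 2, 3, 4, 5, 6, 7, 8, 9}
U = {1, 2, 3, 4, 5, 6, 7, 8, 9}
All non-empty? True
Pairwise disjoint? True
Covers U? True

Yes, valid partition


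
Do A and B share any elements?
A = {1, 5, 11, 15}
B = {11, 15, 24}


Disjoint means A ∩ B = ∅.
A ∩ B = {11, 15}
A ∩ B ≠ ∅, so A and B are NOT disjoint.

Yes — A and B share the element(s) of A ∩ B = {11, 15}, so they are not disjoint


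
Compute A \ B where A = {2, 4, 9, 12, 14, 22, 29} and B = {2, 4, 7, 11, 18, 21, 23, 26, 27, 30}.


A \ B = elements in A but not in B
A = {2, 4, 9, 12, 14, 22, 29}
B = {2, 4, 7, 11, 18, 21, 23, 26, 27, 30}
Remove from A any elements in B
A \ B = {9, 12, 14, 22, 29}

A \ B = {9, 12, 14, 22, 29}


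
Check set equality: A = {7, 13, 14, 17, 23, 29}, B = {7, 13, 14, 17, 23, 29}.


Two sets are equal iff they have exactly the same elements.
A = {7, 13, 14, 17, 23, 29}
B = {7, 13, 14, 17, 23, 29}
Same elements → A = B

Yes, A = B


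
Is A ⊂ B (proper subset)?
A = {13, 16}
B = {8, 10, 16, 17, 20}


A ⊂ B requires: A ⊆ B AND A ≠ B.
A ⊆ B? No
A ⊄ B, so A is not a proper subset.

No, A is not a proper subset of B


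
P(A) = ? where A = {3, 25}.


|A| = 2, so |P(A)| = 2^2 = 4
Enumerate subsets by cardinality (0 to 2):
∅, {3}, {25}, {3, 25}

P(A) has 4 subsets: ∅, {3}, {25}, {3, 25}


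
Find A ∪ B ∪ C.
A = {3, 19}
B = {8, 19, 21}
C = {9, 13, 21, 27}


A ∪ B = {3, 8, 19, 21}
(A ∪ B) ∪ C = {3, 8, 9, 13, 19, 21, 27}

A ∪ B ∪ C = {3, 8, 9, 13, 19, 21, 27}


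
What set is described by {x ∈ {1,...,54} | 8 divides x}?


Checking each candidate:
Condition: multiples of 8 in {1,...,54}
Result = {8, 16, 24, 32, 40, 48}

{8, 16, 24, 32, 40, 48}


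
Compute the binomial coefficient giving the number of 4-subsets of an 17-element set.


C(n,k) = n! / (k!(n-k)!)
C(17,4) = 17! / (4!13!)
= 2380

C(17,4) = 2380


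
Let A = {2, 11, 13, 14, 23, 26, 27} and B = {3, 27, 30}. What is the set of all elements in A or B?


A ∪ B = all elements in A or B (or both)
A = {2, 11, 13, 14, 23, 26, 27}
B = {3, 27, 30}
A ∪ B = {2, 3, 11, 13, 14, 23, 26, 27, 30}

A ∪ B = {2, 3, 11, 13, 14, 23, 26, 27, 30}


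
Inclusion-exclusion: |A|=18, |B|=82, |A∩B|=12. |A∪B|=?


|A ∪ B| = |A| + |B| - |A ∩ B|
= 18 + 82 - 12
= 88

|A ∪ B| = 88


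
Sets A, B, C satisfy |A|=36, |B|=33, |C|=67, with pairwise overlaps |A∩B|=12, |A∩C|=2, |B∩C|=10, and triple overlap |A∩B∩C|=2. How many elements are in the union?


|A∪B∪C| = |A|+|B|+|C| - |A∩B|-|A∩C|-|B∩C| + |A∩B∩C|
= 36+33+67 - 12-2-10 + 2
= 136 - 24 + 2
= 114

|A ∪ B ∪ C| = 114


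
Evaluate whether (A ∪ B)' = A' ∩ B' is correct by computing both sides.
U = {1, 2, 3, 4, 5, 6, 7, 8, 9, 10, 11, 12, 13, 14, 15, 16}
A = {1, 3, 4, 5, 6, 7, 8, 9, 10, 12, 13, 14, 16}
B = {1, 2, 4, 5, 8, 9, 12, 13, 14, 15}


LHS: A ∪ B = {1, 2, 3, 4, 5, 6, 7, 8, 9, 10, 12, 13, 14, 15, 16}
(A ∪ B)' = U \ (A ∪ B) = {11}
A' = {2, 11, 15}, B' = {3, 6, 7, 10, 11, 16}
Claimed RHS: A' ∩ B' = {11}
Identity is VALID: LHS = RHS = {11} ✓

Identity is valid. (A ∪ B)' = A' ∩ B' = {11}


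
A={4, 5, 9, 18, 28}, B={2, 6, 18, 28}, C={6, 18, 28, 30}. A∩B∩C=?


A ∩ B = {18, 28}
(A ∩ B) ∩ C = {18, 28}

A ∩ B ∩ C = {18, 28}


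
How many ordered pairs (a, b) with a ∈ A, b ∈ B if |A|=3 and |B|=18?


|A × B| = |A| × |B|
= 3 × 18
= 54

|A × B| = 54


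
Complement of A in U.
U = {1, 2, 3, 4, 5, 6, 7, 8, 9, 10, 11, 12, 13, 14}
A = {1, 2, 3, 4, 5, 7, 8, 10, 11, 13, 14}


Aᶜ = U \ A = elements in U but not in A
U = {1, 2, 3, 4, 5, 6, 7, 8, 9, 10, 11, 12, 13, 14}
A = {1, 2, 3, 4, 5, 7, 8, 10, 11, 13, 14}
Aᶜ = {6, 9, 12}

Aᶜ = {6, 9, 12}


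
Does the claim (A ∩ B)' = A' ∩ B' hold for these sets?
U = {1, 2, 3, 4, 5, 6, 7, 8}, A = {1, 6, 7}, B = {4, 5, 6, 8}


LHS: A ∩ B = {6}
(A ∩ B)' = U \ (A ∩ B) = {1, 2, 3, 4, 5, 7, 8}
A' = {2, 3, 4, 5, 8}, B' = {1, 2, 3, 7}
Claimed RHS: A' ∩ B' = {2, 3}
Identity is INVALID: LHS = {1, 2, 3, 4, 5, 7, 8} but the RHS claimed here equals {2, 3}. The correct form is (A ∩ B)' = A' ∪ B'.

Identity is invalid: (A ∩ B)' = {1, 2, 3, 4, 5, 7, 8} but A' ∩ B' = {2, 3}. The correct De Morgan law is (A ∩ B)' = A' ∪ B'.


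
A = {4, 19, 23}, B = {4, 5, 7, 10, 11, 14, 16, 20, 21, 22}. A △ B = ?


A △ B = (A \ B) ∪ (B \ A) = elements in exactly one of A or B
A \ B = {19, 23}
B \ A = {5, 7, 10, 11, 14, 16, 20, 21, 22}
A △ B = {5, 7, 10, 11, 14, 16, 19, 20, 21, 22, 23}

A △ B = {5, 7, 10, 11, 14, 16, 19, 20, 21, 22, 23}


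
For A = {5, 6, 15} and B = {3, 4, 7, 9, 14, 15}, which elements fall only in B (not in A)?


A = {5, 6, 15}
B = {3, 4, 7, 9, 14, 15}
Region: only in B (not in A)
Elements: {3, 4, 7, 9, 14}

Elements only in B (not in A): {3, 4, 7, 9, 14}


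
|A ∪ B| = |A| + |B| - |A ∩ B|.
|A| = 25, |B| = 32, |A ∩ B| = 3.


|A ∪ B| = |A| + |B| - |A ∩ B|
= 25 + 32 - 3
= 54

|A ∪ B| = 54


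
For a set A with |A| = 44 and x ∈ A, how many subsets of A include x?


Subsets of A containing x correspond to subsets of A \ {x}, which has 43 elements.
Count = 2^(n-1) = 2^43
= 8796093022208

Number of subsets containing x = 8796093022208


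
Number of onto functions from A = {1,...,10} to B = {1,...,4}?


n = |A| = 10, k = |B| = 4. Surjections via inclusion-exclusion:
S(n,k) = Σ(-1)^i × C(k,i) × (k-i)^n, i=0 to k
i=0: (-1)^0×C(4,0)×4^10 = 1048576
i=1: (-1)^1×C(4,1)×3^10 = -236196
i=2: (-1)^2×C(4,2)×2^10 = 6144
i=3: (-1)^3×C(4,3)×1^10 = -4
i=4: (-1)^4×C(4,4)×0^10 = 0
Total = 818520

Number of surjections = 818520


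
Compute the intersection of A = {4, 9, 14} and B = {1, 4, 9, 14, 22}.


A ∩ B = elements in both A and B
A = {4, 9, 14}
B = {1, 4, 9, 14, 22}
A ∩ B = {4, 9, 14}

A ∩ B = {4, 9, 14}


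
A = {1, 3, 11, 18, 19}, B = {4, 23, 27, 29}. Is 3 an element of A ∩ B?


A = {1, 3, 11, 18, 19}, B = {4, 23, 27, 29}
A ∩ B = elements in both A and B
A ∩ B = ∅
Checking if 3 ∈ A ∩ B
3 is not in A ∩ B → False

3 ∉ A ∩ B


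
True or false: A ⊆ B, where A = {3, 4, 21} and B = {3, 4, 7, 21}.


A ⊆ B means every element of A is in B.
All elements of A are in B.
So A ⊆ B.

Yes, A ⊆ B


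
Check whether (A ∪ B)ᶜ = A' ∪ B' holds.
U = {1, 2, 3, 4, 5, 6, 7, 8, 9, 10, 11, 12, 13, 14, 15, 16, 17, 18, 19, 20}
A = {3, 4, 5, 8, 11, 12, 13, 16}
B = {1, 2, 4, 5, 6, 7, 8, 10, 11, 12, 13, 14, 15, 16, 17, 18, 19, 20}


LHS: A ∪ B = {1, 2, 3, 4, 5, 6, 7, 8, 10, 11, 12, 13, 14, 15, 16, 17, 18, 19, 20}
(A ∪ B)' = U \ (A ∪ B) = {9}
A' = {1, 2, 6, 7, 9, 10, 14, 15, 17, 18, 19, 20}, B' = {3, 9}
Claimed RHS: A' ∪ B' = {1, 2, 3, 6, 7, 9, 10, 14, 15, 17, 18, 19, 20}
Identity is INVALID: LHS = {9} but the RHS claimed here equals {1, 2, 3, 6, 7, 9, 10, 14, 15, 17, 18, 19, 20}. The correct form is (A ∪ B)' = A' ∩ B'.

Identity is invalid: (A ∪ B)' = {9} but A' ∪ B' = {1, 2, 3, 6, 7, 9, 10, 14, 15, 17, 18, 19, 20}. The correct De Morgan law is (A ∪ B)' = A' ∩ B'.


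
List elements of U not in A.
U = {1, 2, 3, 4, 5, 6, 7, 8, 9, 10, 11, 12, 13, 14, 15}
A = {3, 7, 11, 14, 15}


Aᶜ = U \ A = elements in U but not in A
U = {1, 2, 3, 4, 5, 6, 7, 8, 9, 10, 11, 12, 13, 14, 15}
A = {3, 7, 11, 14, 15}
Aᶜ = {1, 2, 4, 5, 6, 8, 9, 10, 12, 13}

Aᶜ = {1, 2, 4, 5, 6, 8, 9, 10, 12, 13}


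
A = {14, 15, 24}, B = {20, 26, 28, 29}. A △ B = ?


A △ B = (A \ B) ∪ (B \ A) = elements in exactly one of A or B
A \ B = {14, 15, 24}
B \ A = {20, 26, 28, 29}
A △ B = {14, 15, 20, 24, 26, 28, 29}

A △ B = {14, 15, 20, 24, 26, 28, 29}


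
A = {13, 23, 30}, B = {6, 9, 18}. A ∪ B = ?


A ∪ B = all elements in A or B (or both)
A = {13, 23, 30}
B = {6, 9, 18}
A ∪ B = {6, 9, 13, 18, 23, 30}

A ∪ B = {6, 9, 13, 18, 23, 30}


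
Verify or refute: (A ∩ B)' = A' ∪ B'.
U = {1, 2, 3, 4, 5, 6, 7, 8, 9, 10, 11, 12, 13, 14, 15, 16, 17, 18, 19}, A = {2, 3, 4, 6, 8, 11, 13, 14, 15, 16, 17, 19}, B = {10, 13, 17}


LHS: A ∩ B = {13, 17}
(A ∩ B)' = U \ (A ∩ B) = {1, 2, 3, 4, 5, 6, 7, 8, 9, 10, 11, 12, 14, 15, 16, 18, 19}
A' = {1, 5, 7, 9, 10, 12, 18}, B' = {1, 2, 3, 4, 5, 6, 7, 8, 9, 11, 12, 14, 15, 16, 18, 19}
Claimed RHS: A' ∪ B' = {1, 2, 3, 4, 5, 6, 7, 8, 9, 10, 11, 12, 14, 15, 16, 18, 19}
Identity is VALID: LHS = RHS = {1, 2, 3, 4, 5, 6, 7, 8, 9, 10, 11, 12, 14, 15, 16, 18, 19} ✓

Identity is valid. (A ∩ B)' = A' ∪ B' = {1, 2, 3, 4, 5, 6, 7, 8, 9, 10, 11, 12, 14, 15, 16, 18, 19}


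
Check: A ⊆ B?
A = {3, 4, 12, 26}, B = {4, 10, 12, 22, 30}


A ⊆ B means every element of A is in B.
Elements in A not in B: {3, 26}
So A ⊄ B.

No, A ⊄ B


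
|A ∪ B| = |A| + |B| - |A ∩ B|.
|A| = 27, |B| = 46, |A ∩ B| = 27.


|A ∪ B| = |A| + |B| - |A ∩ B|
= 27 + 46 - 27
= 46

|A ∪ B| = 46


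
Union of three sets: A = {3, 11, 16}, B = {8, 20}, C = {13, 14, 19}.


A ∪ B = {3, 8, 11, 16, 20}
(A ∪ B) ∪ C = {3, 8, 11, 13, 14, 16, 19, 20}

A ∪ B ∪ C = {3, 8, 11, 13, 14, 16, 19, 20}


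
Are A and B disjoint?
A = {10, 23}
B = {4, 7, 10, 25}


Disjoint means A ∩ B = ∅.
A ∩ B = {10}
A ∩ B ≠ ∅, so A and B are NOT disjoint.

No, A and B are not disjoint (A ∩ B = {10})


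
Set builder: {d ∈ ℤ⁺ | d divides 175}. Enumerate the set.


Checking each candidate:
Condition: positive divisors of 175
Result = {1, 5, 7, 25, 35, 175}

{1, 5, 7, 25, 35, 175}


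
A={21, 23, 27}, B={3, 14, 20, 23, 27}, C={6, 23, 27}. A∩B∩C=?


A ∩ B = {23, 27}
(A ∩ B) ∩ C = {23, 27}

A ∩ B ∩ C = {23, 27}


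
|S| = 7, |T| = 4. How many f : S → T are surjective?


n = |S| = 7, k = |T| = 4. Surjections via inclusion-exclusion:
S(n,k) = Σ(-1)^i × C(k,i) × (k-i)^n, i=0 to k
i=0: (-1)^0×C(4,0)×4^7 = 16384
i=1: (-1)^1×C(4,1)×3^7 = -8748
i=2: (-1)^2×C(4,2)×2^7 = 768
i=3: (-1)^3×C(4,3)×1^7 = -4
i=4: (-1)^4×C(4,4)×0^7 = 0
Total = 8400

Number of surjections = 8400


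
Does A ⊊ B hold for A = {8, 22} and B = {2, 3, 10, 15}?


A ⊂ B requires: A ⊆ B AND A ≠ B.
A ⊆ B? No
A ⊄ B, so A is not a proper subset.

No, A is not a proper subset of B


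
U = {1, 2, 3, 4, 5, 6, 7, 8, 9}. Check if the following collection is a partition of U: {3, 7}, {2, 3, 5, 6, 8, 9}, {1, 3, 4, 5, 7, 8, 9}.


A partition requires: (1) non-empty parts, (2) pairwise disjoint, (3) union = U
Parts: {3, 7}, {2, 3, 5, 6, 8, 9}, {1, 3, 4, 5, 7, 8, 9}
Union of parts: {1, 2, 3, 4, 5, 6, 7, 8, 9}
U = {1, 2, 3, 4, 5, 6, 7, 8, 9}
All non-empty? True
Pairwise disjoint? False
Covers U? True

No, not a valid partition


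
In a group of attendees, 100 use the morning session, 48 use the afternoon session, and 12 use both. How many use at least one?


|A ∪ B| = |A| + |B| - |A ∩ B|
= 100 + 48 - 12
= 136

|A ∪ B| = 136


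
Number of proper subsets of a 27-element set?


Total subsets = 2^n = 2^27 = 134217728
Proper subsets exclude the set itself: 2^n - 1
= 134217728 - 1
= 134217727

Number of proper subsets = 134217727


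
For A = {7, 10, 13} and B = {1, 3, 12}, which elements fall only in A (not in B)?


A = {7, 10, 13}
B = {1, 3, 12}
Region: only in A (not in B)
Elements: {7, 10, 13}

Elements only in A (not in B): {7, 10, 13}


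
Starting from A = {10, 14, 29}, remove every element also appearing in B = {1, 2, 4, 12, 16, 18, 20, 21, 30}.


A \ B = elements in A but not in B
A = {10, 14, 29}
B = {1, 2, 4, 12, 16, 18, 20, 21, 30}
Remove from A any elements in B
A \ B = {10, 14, 29}

A \ B = {10, 14, 29}


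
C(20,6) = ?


C(n,k) = n! / (k!(n-k)!)
C(20,6) = 20! / (6!14!)
= 38760

C(20,6) = 38760


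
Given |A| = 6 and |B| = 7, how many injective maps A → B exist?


An injection sends each of |A| = 6 inputs to a distinct output in B.
# injections = |B|·(|B|-1)·…·(|B|-|A|+1) = 7! / (7 - 6)!
= 7 × 6 × 5 × 4 × 3 × 2
= 5040

Number of injections = 5040


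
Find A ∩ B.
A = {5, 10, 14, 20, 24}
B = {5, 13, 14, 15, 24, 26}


A ∩ B = elements in both A and B
A = {5, 10, 14, 20, 24}
B = {5, 13, 14, 15, 24, 26}
A ∩ B = {5, 14, 24}

A ∩ B = {5, 14, 24}


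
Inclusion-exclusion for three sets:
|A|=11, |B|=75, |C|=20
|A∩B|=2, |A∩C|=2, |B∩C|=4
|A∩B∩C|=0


|A∪B∪C| = |A|+|B|+|C| - |A∩B|-|A∩C|-|B∩C| + |A∩B∩C|
= 11+75+20 - 2-2-4 + 0
= 106 - 8 + 0
= 98

|A ∪ B ∪ C| = 98


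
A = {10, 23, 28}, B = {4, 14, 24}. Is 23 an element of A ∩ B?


A = {10, 23, 28}, B = {4, 14, 24}
A ∩ B = elements in both A and B
A ∩ B = ∅
Checking if 23 ∈ A ∩ B
23 is not in A ∩ B → False

23 ∉ A ∩ B


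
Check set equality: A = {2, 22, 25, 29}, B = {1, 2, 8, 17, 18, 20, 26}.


Two sets are equal iff they have exactly the same elements.
A = {2, 22, 25, 29}
B = {1, 2, 8, 17, 18, 20, 26}
Differences: {1, 8, 17, 18, 20, 22, 25, 26, 29}
A ≠ B

No, A ≠ B


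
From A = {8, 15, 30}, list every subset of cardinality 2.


|A| = 3, so A has C(3,2) = 3 subsets of size 2.
Enumerate by choosing 2 elements from A at a time:
{8, 15}, {8, 30}, {15, 30}

2-element subsets (3 total): {8, 15}, {8, 30}, {15, 30}


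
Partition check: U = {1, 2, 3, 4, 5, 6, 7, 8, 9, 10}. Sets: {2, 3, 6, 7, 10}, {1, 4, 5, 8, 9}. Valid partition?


A partition requires: (1) non-empty parts, (2) pairwise disjoint, (3) union = U
Parts: {2, 3, 6, 7, 10}, {1, 4, 5, 8, 9}
Union of parts: {1, 2, 3, 4, 5, 6, 7, 8, 9, 10}
U = {1, 2, 3, 4, 5, 6, 7, 8, 9, 10}
All non-empty? True
Pairwise disjoint? True
Covers U? True

Yes, valid partition


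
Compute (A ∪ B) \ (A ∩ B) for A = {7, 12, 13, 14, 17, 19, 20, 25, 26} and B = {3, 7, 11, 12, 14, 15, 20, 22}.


A △ B = (A \ B) ∪ (B \ A) = elements in exactly one of A or B
A \ B = {13, 17, 19, 25, 26}
B \ A = {3, 11, 15, 22}
A △ B = {3, 11, 13, 15, 17, 19, 22, 25, 26}

A △ B = {3, 11, 13, 15, 17, 19, 22, 25, 26}


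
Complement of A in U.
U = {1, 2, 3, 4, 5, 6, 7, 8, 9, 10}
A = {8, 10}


Aᶜ = U \ A = elements in U but not in A
U = {1, 2, 3, 4, 5, 6, 7, 8, 9, 10}
A = {8, 10}
Aᶜ = {1, 2, 3, 4, 5, 6, 7, 9}

Aᶜ = {1, 2, 3, 4, 5, 6, 7, 9}


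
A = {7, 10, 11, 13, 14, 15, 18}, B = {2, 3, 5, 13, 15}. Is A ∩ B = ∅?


Disjoint means A ∩ B = ∅.
A ∩ B = {13, 15}
A ∩ B ≠ ∅, so A and B are NOT disjoint.

No, A and B are not disjoint (A ∩ B = {13, 15})


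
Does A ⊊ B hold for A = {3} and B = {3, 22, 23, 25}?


A ⊂ B requires: A ⊆ B AND A ≠ B.
A ⊆ B? Yes
A = B? No
A ⊂ B: Yes (A is a proper subset of B)

Yes, A ⊂ B


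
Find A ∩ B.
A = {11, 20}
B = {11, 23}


A ∩ B = elements in both A and B
A = {11, 20}
B = {11, 23}
A ∩ B = {11}

A ∩ B = {11}


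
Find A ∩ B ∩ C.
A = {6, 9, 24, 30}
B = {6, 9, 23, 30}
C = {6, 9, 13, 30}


A ∩ B = {6, 9, 30}
(A ∩ B) ∩ C = {6, 9, 30}

A ∩ B ∩ C = {6, 9, 30}


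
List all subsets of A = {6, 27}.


|A| = 2, so |P(A)| = 2^2 = 4
Enumerate subsets by cardinality (0 to 2):
∅, {6}, {27}, {6, 27}

P(A) has 4 subsets: ∅, {6}, {27}, {6, 27}


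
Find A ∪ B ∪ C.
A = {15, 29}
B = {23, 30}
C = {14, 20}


A ∪ B = {15, 23, 29, 30}
(A ∪ B) ∪ C = {14, 15, 20, 23, 29, 30}

A ∪ B ∪ C = {14, 15, 20, 23, 29, 30}


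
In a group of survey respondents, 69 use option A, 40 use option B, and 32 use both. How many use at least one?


|A ∪ B| = |A| + |B| - |A ∩ B|
= 69 + 40 - 32
= 77

|A ∪ B| = 77


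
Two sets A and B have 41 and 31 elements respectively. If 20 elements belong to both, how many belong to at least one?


|A ∪ B| = |A| + |B| - |A ∩ B|
= 41 + 31 - 20
= 52

|A ∪ B| = 52


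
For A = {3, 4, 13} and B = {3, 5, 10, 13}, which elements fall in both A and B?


A = {3, 4, 13}
B = {3, 5, 10, 13}
Region: in both A and B
Elements: {3, 13}

Elements in both A and B: {3, 13}


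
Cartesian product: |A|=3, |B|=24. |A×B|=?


|A × B| = |A| × |B|
= 3 × 24
= 72

|A × B| = 72


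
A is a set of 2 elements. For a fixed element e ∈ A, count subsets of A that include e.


Subsets of A containing e correspond to subsets of A \ {e}, which has 1 elements.
Count = 2^(n-1) = 2^1
= 2

Number of subsets containing e = 2


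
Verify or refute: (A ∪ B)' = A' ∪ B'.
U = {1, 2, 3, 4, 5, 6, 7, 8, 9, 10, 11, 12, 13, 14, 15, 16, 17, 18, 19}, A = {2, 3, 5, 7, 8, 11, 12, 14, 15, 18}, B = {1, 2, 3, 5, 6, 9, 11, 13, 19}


LHS: A ∪ B = {1, 2, 3, 5, 6, 7, 8, 9, 11, 12, 13, 14, 15, 18, 19}
(A ∪ B)' = U \ (A ∪ B) = {4, 10, 16, 17}
A' = {1, 4, 6, 9, 10, 13, 16, 17, 19}, B' = {4, 7, 8, 10, 12, 14, 15, 16, 17, 18}
Claimed RHS: A' ∪ B' = {1, 4, 6, 7, 8, 9, 10, 12, 13, 14, 15, 16, 17, 18, 19}
Identity is INVALID: LHS = {4, 10, 16, 17} but the RHS claimed here equals {1, 4, 6, 7, 8, 9, 10, 12, 13, 14, 15, 16, 17, 18, 19}. The correct form is (A ∪ B)' = A' ∩ B'.

Identity is invalid: (A ∪ B)' = {4, 10, 16, 17} but A' ∪ B' = {1, 4, 6, 7, 8, 9, 10, 12, 13, 14, 15, 16, 17, 18, 19}. The correct De Morgan law is (A ∪ B)' = A' ∩ B'.


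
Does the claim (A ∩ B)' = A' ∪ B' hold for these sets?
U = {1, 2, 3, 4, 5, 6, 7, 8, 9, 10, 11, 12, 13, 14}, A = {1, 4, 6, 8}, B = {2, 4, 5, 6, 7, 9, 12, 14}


LHS: A ∩ B = {4, 6}
(A ∩ B)' = U \ (A ∩ B) = {1, 2, 3, 5, 7, 8, 9, 10, 11, 12, 13, 14}
A' = {2, 3, 5, 7, 9, 10, 11, 12, 13, 14}, B' = {1, 3, 8, 10, 11, 13}
Claimed RHS: A' ∪ B' = {1, 2, 3, 5, 7, 8, 9, 10, 11, 12, 13, 14}
Identity is VALID: LHS = RHS = {1, 2, 3, 5, 7, 8, 9, 10, 11, 12, 13, 14} ✓

Identity is valid. (A ∩ B)' = A' ∪ B' = {1, 2, 3, 5, 7, 8, 9, 10, 11, 12, 13, 14}


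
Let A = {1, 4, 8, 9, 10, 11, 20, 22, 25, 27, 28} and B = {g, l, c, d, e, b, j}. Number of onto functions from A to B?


n = |A| = 11, k = |B| = 7. Surjections via inclusion-exclusion:
S(n,k) = Σ(-1)^i × C(k,i) × (k-i)^n, i=0 to k
i=0: (-1)^0×C(7,0)×7^11 = 1977326743
i=1: (-1)^1×C(7,1)×6^11 = -2539579392
i=2: (-1)^2×C(7,2)×5^11 = 1025390625
i=3: (-1)^3×C(7,3)×4^11 = -146800640
i=4: (-1)^4×C(7,4)×3^11 = 6200145
i=5: (-1)^5×C(7,5)×2^11 = -43008
i=6: (-1)^6×C(7,6)×1^11 = 7
i=7: (-1)^7×C(7,7)×0^11 = 0
Total = 322494480

Number of surjections = 322494480


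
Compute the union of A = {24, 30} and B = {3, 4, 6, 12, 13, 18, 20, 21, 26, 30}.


A ∪ B = all elements in A or B (or both)
A = {24, 30}
B = {3, 4, 6, 12, 13, 18, 20, 21, 26, 30}
A ∪ B = {3, 4, 6, 12, 13, 18, 20, 21, 24, 26, 30}

A ∪ B = {3, 4, 6, 12, 13, 18, 20, 21, 24, 26, 30}


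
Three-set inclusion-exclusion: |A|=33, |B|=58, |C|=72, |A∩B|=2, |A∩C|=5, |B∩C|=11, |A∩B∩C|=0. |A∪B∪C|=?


|A∪B∪C| = |A|+|B|+|C| - |A∩B|-|A∩C|-|B∩C| + |A∩B∩C|
= 33+58+72 - 2-5-11 + 0
= 163 - 18 + 0
= 145

|A ∪ B ∪ C| = 145


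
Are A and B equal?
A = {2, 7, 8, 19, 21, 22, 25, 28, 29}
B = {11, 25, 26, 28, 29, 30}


Two sets are equal iff they have exactly the same elements.
A = {2, 7, 8, 19, 21, 22, 25, 28, 29}
B = {11, 25, 26, 28, 29, 30}
Differences: {2, 7, 8, 11, 19, 21, 22, 26, 30}
A ≠ B

No, A ≠ B


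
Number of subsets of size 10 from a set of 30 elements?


C(n,k) = n! / (k!(n-k)!)
C(30,10) = 30! / (10!20!)
= 30045015

C(30,10) = 30045015


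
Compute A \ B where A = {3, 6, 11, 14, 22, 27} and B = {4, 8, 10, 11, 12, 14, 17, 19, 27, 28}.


A \ B = elements in A but not in B
A = {3, 6, 11, 14, 22, 27}
B = {4, 8, 10, 11, 12, 14, 17, 19, 27, 28}
Remove from A any elements in B
A \ B = {3, 6, 22}

A \ B = {3, 6, 22}


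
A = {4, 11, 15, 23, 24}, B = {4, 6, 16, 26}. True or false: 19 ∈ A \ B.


A = {4, 11, 15, 23, 24}, B = {4, 6, 16, 26}
A \ B = elements in A but not in B
A \ B = {11, 15, 23, 24}
Checking if 19 ∈ A \ B
19 is not in A \ B → False

19 ∉ A \ B


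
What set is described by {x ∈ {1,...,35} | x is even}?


Checking each candidate:
Condition: even numbers in {1,...,35}
Result = {2, 4, 6, 8, 10, 12, 14, 16, 18, 20, 22, 24, 26, 28, 30, 32, 34}

{2, 4, 6, 8, 10, 12, 14, 16, 18, 20, 22, 24, 26, 28, 30, 32, 34}


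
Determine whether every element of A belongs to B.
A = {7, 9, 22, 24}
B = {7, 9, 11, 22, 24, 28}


A ⊆ B means every element of A is in B.
All elements of A are in B.
So A ⊆ B.

Yes, A ⊆ B


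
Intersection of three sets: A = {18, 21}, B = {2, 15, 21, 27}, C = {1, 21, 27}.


A ∩ B = {21}
(A ∩ B) ∩ C = {21}

A ∩ B ∩ C = {21}


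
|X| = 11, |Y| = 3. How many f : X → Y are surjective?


n = |X| = 11, k = |Y| = 3. Surjections via inclusion-exclusion:
S(n,k) = Σ(-1)^i × C(k,i) × (k-i)^n, i=0 to k
i=0: (-1)^0×C(3,0)×3^11 = 177147
i=1: (-1)^1×C(3,1)×2^11 = -6144
i=2: (-1)^2×C(3,2)×1^11 = 3
i=3: (-1)^3×C(3,3)×0^11 = 0
Total = 171006

Number of surjections = 171006


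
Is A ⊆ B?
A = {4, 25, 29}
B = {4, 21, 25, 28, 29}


A ⊆ B means every element of A is in B.
All elements of A are in B.
So A ⊆ B.

Yes, A ⊆ B


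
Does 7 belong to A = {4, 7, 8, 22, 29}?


A = {4, 7, 8, 22, 29}
Checking if 7 is in A
7 is in A → True

7 ∈ A


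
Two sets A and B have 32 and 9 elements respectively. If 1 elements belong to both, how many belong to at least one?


|A ∪ B| = |A| + |B| - |A ∩ B|
= 32 + 9 - 1
= 40

|A ∪ B| = 40


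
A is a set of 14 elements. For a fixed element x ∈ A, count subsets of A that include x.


Subsets of A containing x correspond to subsets of A \ {x}, which has 13 elements.
Count = 2^(n-1) = 2^13
= 8192

Number of subsets containing x = 8192


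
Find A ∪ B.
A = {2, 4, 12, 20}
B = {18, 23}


A ∪ B = all elements in A or B (or both)
A = {2, 4, 12, 20}
B = {18, 23}
A ∪ B = {2, 4, 12, 18, 20, 23}

A ∪ B = {2, 4, 12, 18, 20, 23}


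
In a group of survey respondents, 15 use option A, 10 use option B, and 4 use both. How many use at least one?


|A ∪ B| = |A| + |B| - |A ∩ B|
= 15 + 10 - 4
= 21

|A ∪ B| = 21


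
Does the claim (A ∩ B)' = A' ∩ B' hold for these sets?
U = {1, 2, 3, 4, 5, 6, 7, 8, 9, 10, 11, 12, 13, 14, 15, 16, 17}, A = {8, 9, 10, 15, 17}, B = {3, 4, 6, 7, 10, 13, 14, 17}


LHS: A ∩ B = {10, 17}
(A ∩ B)' = U \ (A ∩ B) = {1, 2, 3, 4, 5, 6, 7, 8, 9, 11, 12, 13, 14, 15, 16}
A' = {1, 2, 3, 4, 5, 6, 7, 11, 12, 13, 14, 16}, B' = {1, 2, 5, 8, 9, 11, 12, 15, 16}
Claimed RHS: A' ∩ B' = {1, 2, 5, 11, 12, 16}
Identity is INVALID: LHS = {1, 2, 3, 4, 5, 6, 7, 8, 9, 11, 12, 13, 14, 15, 16} but the RHS claimed here equals {1, 2, 5, 11, 12, 16}. The correct form is (A ∩ B)' = A' ∪ B'.

Identity is invalid: (A ∩ B)' = {1, 2, 3, 4, 5, 6, 7, 8, 9, 11, 12, 13, 14, 15, 16} but A' ∩ B' = {1, 2, 5, 11, 12, 16}. The correct De Morgan law is (A ∩ B)' = A' ∪ B'.


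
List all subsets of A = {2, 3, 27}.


|A| = 3, so |P(A)| = 2^3 = 8
Enumerate subsets by cardinality (0 to 3):
∅, {2}, {3}, {27}, {2, 3}, {2, 27}, {3, 27}, {2, 3, 27}

P(A) has 8 subsets: ∅, {2}, {3}, {27}, {2, 3}, {2, 27}, {3, 27}, {2, 3, 27}


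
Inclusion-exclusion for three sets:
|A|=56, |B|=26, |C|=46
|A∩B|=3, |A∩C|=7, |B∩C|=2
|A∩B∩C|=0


|A∪B∪C| = |A|+|B|+|C| - |A∩B|-|A∩C|-|B∩C| + |A∩B∩C|
= 56+26+46 - 3-7-2 + 0
= 128 - 12 + 0
= 116

|A ∪ B ∪ C| = 116


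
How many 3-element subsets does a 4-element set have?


C(n,k) = n! / (k!(n-k)!)
C(4,3) = 4! / (3!1!)
= 4

C(4,3) = 4


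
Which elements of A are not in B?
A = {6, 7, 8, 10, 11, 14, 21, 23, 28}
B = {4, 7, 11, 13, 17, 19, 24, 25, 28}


A \ B = elements in A but not in B
A = {6, 7, 8, 10, 11, 14, 21, 23, 28}
B = {4, 7, 11, 13, 17, 19, 24, 25, 28}
Remove from A any elements in B
A \ B = {6, 8, 10, 14, 21, 23}

A \ B = {6, 8, 10, 14, 21, 23}


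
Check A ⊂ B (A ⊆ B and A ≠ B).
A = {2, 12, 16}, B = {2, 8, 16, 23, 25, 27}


A ⊂ B requires: A ⊆ B AND A ≠ B.
A ⊆ B? No
A ⊄ B, so A is not a proper subset.

No, A is not a proper subset of B


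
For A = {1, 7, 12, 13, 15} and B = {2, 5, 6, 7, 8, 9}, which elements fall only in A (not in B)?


A = {1, 7, 12, 13, 15}
B = {2, 5, 6, 7, 8, 9}
Region: only in A (not in B)
Elements: {1, 12, 13, 15}

Elements only in A (not in B): {1, 12, 13, 15}


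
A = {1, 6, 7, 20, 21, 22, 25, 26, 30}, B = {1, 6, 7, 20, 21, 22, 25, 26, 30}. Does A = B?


Two sets are equal iff they have exactly the same elements.
A = {1, 6, 7, 20, 21, 22, 25, 26, 30}
B = {1, 6, 7, 20, 21, 22, 25, 26, 30}
Same elements → A = B

Yes, A = B


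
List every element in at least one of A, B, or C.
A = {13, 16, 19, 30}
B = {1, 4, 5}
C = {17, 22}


A ∪ B = {1, 4, 5, 13, 16, 19, 30}
(A ∪ B) ∪ C = {1, 4, 5, 13, 16, 17, 19, 22, 30}

A ∪ B ∪ C = {1, 4, 5, 13, 16, 17, 19, 22, 30}


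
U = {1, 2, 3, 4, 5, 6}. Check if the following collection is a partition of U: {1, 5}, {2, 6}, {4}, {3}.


A partition requires: (1) non-empty parts, (2) pairwise disjoint, (3) union = U
Parts: {1, 5}, {2, 6}, {4}, {3}
Union of parts: {1, 2, 3, 4, 5, 6}
U = {1, 2, 3, 4, 5, 6}
All non-empty? True
Pairwise disjoint? True
Covers U? True

Yes, valid partition


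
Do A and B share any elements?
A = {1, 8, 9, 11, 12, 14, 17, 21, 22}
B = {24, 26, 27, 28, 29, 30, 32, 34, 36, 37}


Disjoint means A ∩ B = ∅.
A ∩ B = ∅
A ∩ B = ∅, so A and B are disjoint.

No — A and B share no elements (A ∩ B = ∅), so they are disjoint


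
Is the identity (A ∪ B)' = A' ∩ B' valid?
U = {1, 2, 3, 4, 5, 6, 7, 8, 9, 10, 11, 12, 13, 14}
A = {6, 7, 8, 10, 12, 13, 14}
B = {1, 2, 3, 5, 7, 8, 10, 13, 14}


LHS: A ∪ B = {1, 2, 3, 5, 6, 7, 8, 10, 12, 13, 14}
(A ∪ B)' = U \ (A ∪ B) = {4, 9, 11}
A' = {1, 2, 3, 4, 5, 9, 11}, B' = {4, 6, 9, 11, 12}
Claimed RHS: A' ∩ B' = {4, 9, 11}
Identity is VALID: LHS = RHS = {4, 9, 11} ✓

Identity is valid. (A ∪ B)' = A' ∩ B' = {4, 9, 11}


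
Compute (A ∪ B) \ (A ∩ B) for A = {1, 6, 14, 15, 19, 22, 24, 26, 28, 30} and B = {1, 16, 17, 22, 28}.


A △ B = (A \ B) ∪ (B \ A) = elements in exactly one of A or B
A \ B = {6, 14, 15, 19, 24, 26, 30}
B \ A = {16, 17}
A △ B = {6, 14, 15, 16, 17, 19, 24, 26, 30}

A △ B = {6, 14, 15, 16, 17, 19, 24, 26, 30}


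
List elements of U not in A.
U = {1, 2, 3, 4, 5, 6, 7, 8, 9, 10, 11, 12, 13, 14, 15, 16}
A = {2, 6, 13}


Aᶜ = U \ A = elements in U but not in A
U = {1, 2, 3, 4, 5, 6, 7, 8, 9, 10, 11, 12, 13, 14, 15, 16}
A = {2, 6, 13}
Aᶜ = {1, 3, 4, 5, 7, 8, 9, 10, 11, 12, 14, 15, 16}

Aᶜ = {1, 3, 4, 5, 7, 8, 9, 10, 11, 12, 14, 15, 16}


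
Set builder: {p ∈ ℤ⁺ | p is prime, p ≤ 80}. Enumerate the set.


Checking each candidate:
Condition: primes ≤ 80
Result = {2, 3, 5, 7, 11, 13, 17, 19, 23, 29, 31, 37, 41, 43, 47, 53, 59, 61, 67, 71, 73, 79}

{2, 3, 5, 7, 11, 13, 17, 19, 23, 29, 31, 37, 41, 43, 47, 53, 59, 61, 67, 71, 73, 79}


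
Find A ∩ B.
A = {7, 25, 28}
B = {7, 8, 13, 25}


A ∩ B = elements in both A and B
A = {7, 25, 28}
B = {7, 8, 13, 25}
A ∩ B = {7, 25}

A ∩ B = {7, 25}


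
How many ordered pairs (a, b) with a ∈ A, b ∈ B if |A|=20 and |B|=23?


|A × B| = |A| × |B|
= 20 × 23
= 460

|A × B| = 460


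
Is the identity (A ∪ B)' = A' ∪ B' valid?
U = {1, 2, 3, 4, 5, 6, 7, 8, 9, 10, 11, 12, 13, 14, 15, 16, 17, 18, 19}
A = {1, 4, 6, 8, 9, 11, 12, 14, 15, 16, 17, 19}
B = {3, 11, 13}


LHS: A ∪ B = {1, 3, 4, 6, 8, 9, 11, 12, 13, 14, 15, 16, 17, 19}
(A ∪ B)' = U \ (A ∪ B) = {2, 5, 7, 10, 18}
A' = {2, 3, 5, 7, 10, 13, 18}, B' = {1, 2, 4, 5, 6, 7, 8, 9, 10, 12, 14, 15, 16, 17, 18, 19}
Claimed RHS: A' ∪ B' = {1, 2, 3, 4, 5, 6, 7, 8, 9, 10, 12, 13, 14, 15, 16, 17, 18, 19}
Identity is INVALID: LHS = {2, 5, 7, 10, 18} but the RHS claimed here equals {1, 2, 3, 4, 5, 6, 7, 8, 9, 10, 12, 13, 14, 15, 16, 17, 18, 19}. The correct form is (A ∪ B)' = A' ∩ B'.

Identity is invalid: (A ∪ B)' = {2, 5, 7, 10, 18} but A' ∪ B' = {1, 2, 3, 4, 5, 6, 7, 8, 9, 10, 12, 13, 14, 15, 16, 17, 18, 19}. The correct De Morgan law is (A ∪ B)' = A' ∩ B'.


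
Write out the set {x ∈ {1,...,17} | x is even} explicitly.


Checking each candidate:
Condition: even numbers in {1,...,17}
Result = {2, 4, 6, 8, 10, 12, 14, 16}

{2, 4, 6, 8, 10, 12, 14, 16}


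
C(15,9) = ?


C(n,k) = n! / (k!(n-k)!)
C(15,9) = 15! / (9!6!)
= 5005

C(15,9) = 5005


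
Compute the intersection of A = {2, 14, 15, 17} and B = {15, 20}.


A ∩ B = elements in both A and B
A = {2, 14, 15, 17}
B = {15, 20}
A ∩ B = {15}

A ∩ B = {15}


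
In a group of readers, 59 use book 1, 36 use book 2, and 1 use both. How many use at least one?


|A ∪ B| = |A| + |B| - |A ∩ B|
= 59 + 36 - 1
= 94

|A ∪ B| = 94


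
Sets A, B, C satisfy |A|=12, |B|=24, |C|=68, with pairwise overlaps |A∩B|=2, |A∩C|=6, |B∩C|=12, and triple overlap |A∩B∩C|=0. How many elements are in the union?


|A∪B∪C| = |A|+|B|+|C| - |A∩B|-|A∩C|-|B∩C| + |A∩B∩C|
= 12+24+68 - 2-6-12 + 0
= 104 - 20 + 0
= 84

|A ∪ B ∪ C| = 84


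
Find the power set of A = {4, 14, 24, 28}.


|A| = 4, so |P(A)| = 2^4 = 16
Enumerate subsets by cardinality (0 to 4):
∅, {4}, {14}, {24}, {28}, {4, 14}, {4, 24}, {4, 28}, {14, 24}, {14, 28}, {24, 28}, {4, 14, 24}, {4, 14, 28}, {4, 24, 28}, {14, 24, 28}, {4, 14, 24, 28}

P(A) has 16 subsets: ∅, {4}, {14}, {24}, {28}, {4, 14}, {4, 24}, {4, 28}, {14, 24}, {14, 28}, {24, 28}, {4, 14, 24}, {4, 14, 28}, {4, 24, 28}, {14, 24, 28}, {4, 14, 24, 28}


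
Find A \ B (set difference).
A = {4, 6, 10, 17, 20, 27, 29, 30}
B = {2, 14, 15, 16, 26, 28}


A \ B = elements in A but not in B
A = {4, 6, 10, 17, 20, 27, 29, 30}
B = {2, 14, 15, 16, 26, 28}
Remove from A any elements in B
A \ B = {4, 6, 10, 17, 20, 27, 29, 30}

A \ B = {4, 6, 10, 17, 20, 27, 29, 30}
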